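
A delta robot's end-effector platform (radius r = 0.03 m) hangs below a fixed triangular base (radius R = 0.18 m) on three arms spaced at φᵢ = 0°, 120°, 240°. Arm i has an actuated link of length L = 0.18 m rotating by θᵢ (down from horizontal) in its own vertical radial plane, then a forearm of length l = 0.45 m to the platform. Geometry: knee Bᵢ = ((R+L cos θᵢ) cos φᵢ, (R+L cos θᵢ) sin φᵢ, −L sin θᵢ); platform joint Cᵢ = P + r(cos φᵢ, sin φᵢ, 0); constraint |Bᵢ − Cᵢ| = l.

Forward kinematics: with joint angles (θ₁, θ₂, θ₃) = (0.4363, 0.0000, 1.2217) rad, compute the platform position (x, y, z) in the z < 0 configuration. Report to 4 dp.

(0.0423, 0.1823, -0.3858)

arm 1 at φ=0.0°: e+L cos θ1 = 0.3131;  O1 = (0.3131, 0.0000, -0.0761)
φ2=120.0°: virtual centre (-0.1650, 0.2858, 0.0000), radius l
O3 = (0.2116·cos240.0°, 0.2116·sin240.0°, -0.1691) = (-0.1058, -0.1832, -0.1691)
eliminate P² terms by subtracting sphere 1 from 2 and 3
linear system: -0.9563x+0.5716y = 0.0051−0.1521z; -0.8378x+-0.3664y = -0.0305−-0.1862z
Cramer: x(z) = 0.0188-0.0611z;  y(z) = 0.0402-0.3683z
quadratic in z: (1.1394)z²+(0.1584)z+(-0.1084)=0, √Δ=0.7206 → z ∈ {-0.3858, 0.2467}; z = -0.3858 (taking z<0)
x = 0.0423, y = 0.1823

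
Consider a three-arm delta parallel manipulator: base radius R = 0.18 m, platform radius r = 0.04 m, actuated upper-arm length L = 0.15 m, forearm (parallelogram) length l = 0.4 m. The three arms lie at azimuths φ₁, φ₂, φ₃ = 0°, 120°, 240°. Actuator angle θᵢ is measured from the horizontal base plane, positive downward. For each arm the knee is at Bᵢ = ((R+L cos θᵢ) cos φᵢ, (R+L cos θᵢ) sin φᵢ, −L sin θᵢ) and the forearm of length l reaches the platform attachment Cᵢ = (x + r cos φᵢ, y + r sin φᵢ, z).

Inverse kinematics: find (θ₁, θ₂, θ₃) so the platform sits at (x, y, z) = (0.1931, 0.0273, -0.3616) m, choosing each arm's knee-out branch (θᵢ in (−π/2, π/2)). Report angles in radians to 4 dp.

φ1=0.0° → target in arm frame (0.1931, 0.0273)
  A cos θ + B sin θ = C:  -0.0531·cos θ + -0.3616·sin θ = 0.0106
  θ1 = atan2(B,A) + arccos(C/0.3655) = -0.1748
φ2=120.0° → target in arm frame (-0.0729, -0.1809)
  A=0.2129, B=-0.3616, C=(l²−L²−A²−y'²−z²)/(2L)=-0.2377
  √(A²+B²)=0.4196;  θ2 = -1.0387+2.1729 ≈ 1.1343
arm 3 (φ=240.0°): x'=-0.1202, y'=0.1536
  e−x'=0.2602;  (l²−L²−(e−x')²−y'²−z²)/2L = -0.2818
  √(A²+B²)=0.4455;  θ3 = -0.9471+2.2557 ≈ 1.3086

θ₁ = -0.1748, θ₂ = 1.1343, θ₃ = 1.3086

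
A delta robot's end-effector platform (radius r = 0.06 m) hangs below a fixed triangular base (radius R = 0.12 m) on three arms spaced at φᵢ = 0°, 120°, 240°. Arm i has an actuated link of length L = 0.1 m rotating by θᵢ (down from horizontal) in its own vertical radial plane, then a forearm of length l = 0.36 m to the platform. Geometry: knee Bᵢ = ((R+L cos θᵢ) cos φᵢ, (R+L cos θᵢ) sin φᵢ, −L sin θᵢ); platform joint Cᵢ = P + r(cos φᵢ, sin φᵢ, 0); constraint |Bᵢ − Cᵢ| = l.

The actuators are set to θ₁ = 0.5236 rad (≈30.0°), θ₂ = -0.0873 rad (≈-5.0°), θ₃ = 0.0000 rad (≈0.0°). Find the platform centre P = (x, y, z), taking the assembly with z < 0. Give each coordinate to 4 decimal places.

arm 1 at φ=0.0°: ρ1 = 0.1466;  S1 = (0.1466, 0.0000, -0.0500)
arm 2 at φ=120.0°: ρ2 = 0.1596;  S2 = (-0.0798, 0.1382, 0.0087)
φ3=240.0°: virtual centre (-0.0800, -0.1386, 0.0000), radius l
subtract pairs → two planes through P
[-0.4528 0.2765 0.1174]·P = 0.0016;  [-0.4532 -0.2771 0.1000]·P = 0.0016
Cramer: x(z) = -0.0035+0.2400z;  y(z) = -0.0001-0.0317z
sphere 1 gives Az²+Bz+C=0 with A=1.0586, B=0.0280, C=-0.1046;  B²−4AC=0.4436;  roots -0.3278, 0.3014;  negative root z = -0.3278
x = -0.0822, y = 0.0103

(-0.0822, 0.0103, -0.3278)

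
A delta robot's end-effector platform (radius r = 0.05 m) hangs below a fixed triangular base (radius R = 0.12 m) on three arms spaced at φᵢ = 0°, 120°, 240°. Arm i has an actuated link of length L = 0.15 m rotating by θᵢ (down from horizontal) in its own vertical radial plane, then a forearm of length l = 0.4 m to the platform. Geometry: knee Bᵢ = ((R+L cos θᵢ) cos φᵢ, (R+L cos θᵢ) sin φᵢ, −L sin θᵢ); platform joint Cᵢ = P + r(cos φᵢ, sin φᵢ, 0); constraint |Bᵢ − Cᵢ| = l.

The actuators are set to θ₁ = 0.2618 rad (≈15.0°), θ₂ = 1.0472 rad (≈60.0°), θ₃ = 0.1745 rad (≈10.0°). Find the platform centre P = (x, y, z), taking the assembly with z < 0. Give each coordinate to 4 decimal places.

(0.0720, -0.1504, -0.3808)

arm 1 at φ=0.0°: ρ1 = 0.2149;  S1 = (0.2149, 0.0000, -0.0388)
φ2=120.0°: virtual centre (-0.0725, 0.1256, -0.1299), radius l
arm 3 at φ=240.0°: ρ3 = 0.2177;  S3 = (-0.1089, -0.1886, -0.0260)
subtract pairs → two planes through P
linear system: -0.5748x+0.2511y = -0.0098−-0.1822z; -0.6475x+-0.3771y = 0.0004−0.0256z
Cramer: x(z) = 0.0095-0.1642z;  y(z) = -0.0173+0.3496z
quadratic in z: (1.1492)z²+(0.1330)z+(-0.1160)=0, √Δ=0.7422 → z ∈ {-0.3808, 0.2651}; z = -0.3808 (taking z<0)
x = 0.0720, y = -0.1504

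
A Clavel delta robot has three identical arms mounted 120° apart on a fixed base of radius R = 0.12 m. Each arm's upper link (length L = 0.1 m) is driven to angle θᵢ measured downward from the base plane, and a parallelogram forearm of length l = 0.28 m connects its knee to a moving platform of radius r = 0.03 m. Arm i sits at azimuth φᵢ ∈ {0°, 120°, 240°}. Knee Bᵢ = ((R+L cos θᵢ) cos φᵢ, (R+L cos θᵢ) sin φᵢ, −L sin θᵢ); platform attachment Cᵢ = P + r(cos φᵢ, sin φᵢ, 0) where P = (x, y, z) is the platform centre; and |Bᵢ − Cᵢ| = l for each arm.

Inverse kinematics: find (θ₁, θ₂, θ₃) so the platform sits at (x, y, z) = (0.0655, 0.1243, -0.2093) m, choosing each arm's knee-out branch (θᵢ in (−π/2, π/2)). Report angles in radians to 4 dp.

arm 1 (φ=0.0°): x'=0.0655, y'=0.1243
  A=0.0245, B=-0.2093, C=(l²−L²−A²−y'²−z²)/(2L)=0.0427
  θ1 = atan2(B,A) + arccos(C/0.2107) = -0.0876
rotate P by −φ2: (0.0749, -0.1189, -0.2093)
  A cos θ + B sin θ = C:  0.0151·cos θ + -0.2093·sin θ = 0.0512
  √(A²+B²)=0.2098;  θ2 = -1.4988+1.3245 ≈ -0.1743
φ3=240.0° → target in arm frame (-0.1404, -0.0054)
  A=0.2304, B=-0.2093, C=(l²−L²−A²−y'²−z²)/(2L)=-0.1426
  γ=atan2(-0.2093,0.2304)=-0.7375;  ψ=arccos(-0.4581)=2.0467;  θ3=γ+ψ≈1.3092

θ₁ = -0.0876, θ₂ = -0.1743, θ₃ = 1.3092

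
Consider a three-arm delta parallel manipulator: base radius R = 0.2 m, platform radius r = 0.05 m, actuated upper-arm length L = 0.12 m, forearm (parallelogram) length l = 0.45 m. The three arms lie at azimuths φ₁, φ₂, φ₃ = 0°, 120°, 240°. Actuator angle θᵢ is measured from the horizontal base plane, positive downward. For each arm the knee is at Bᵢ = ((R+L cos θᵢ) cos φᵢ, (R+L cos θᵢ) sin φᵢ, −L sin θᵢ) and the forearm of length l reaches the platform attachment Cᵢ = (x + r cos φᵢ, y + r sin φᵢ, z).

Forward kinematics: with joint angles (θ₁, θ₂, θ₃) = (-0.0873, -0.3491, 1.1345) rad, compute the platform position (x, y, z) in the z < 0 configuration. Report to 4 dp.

(0.0671, 0.1618, -0.3574)

arm 1 at φ=0.0°: (R−r)+L cos θ1 = 0.2695;  S1 = (0.2695, 0.0000, 0.0105)
arm 2 at φ=120.0°: (R−r)+L cos θ2 = 0.2628;  S2 = (-0.1314, 0.2276, 0.0410)
arm 3 at φ=240.0°: (R−r)+L cos θ3 = 0.2007;  S3 = (-0.1004, -0.1738, -0.1088)
eliminate P² terms by subtracting sphere 1 from 2 and 3
[-0.8018 0.4551 0.0612]·P = -0.0020;  [-0.7398 -0.3476 -0.2384]·P = -0.0206
Cramer: x(z) = 0.0164-0.1418z;  y(z) = 0.0245-0.3842z
quadratic in z: (1.1677)z²+(0.0321)z+(-0.1377)=0, √Δ=0.8027 → z ∈ {-0.3574, 0.3300}; z = -0.3574 (taking z<0)
x = 0.0671, y = 0.1618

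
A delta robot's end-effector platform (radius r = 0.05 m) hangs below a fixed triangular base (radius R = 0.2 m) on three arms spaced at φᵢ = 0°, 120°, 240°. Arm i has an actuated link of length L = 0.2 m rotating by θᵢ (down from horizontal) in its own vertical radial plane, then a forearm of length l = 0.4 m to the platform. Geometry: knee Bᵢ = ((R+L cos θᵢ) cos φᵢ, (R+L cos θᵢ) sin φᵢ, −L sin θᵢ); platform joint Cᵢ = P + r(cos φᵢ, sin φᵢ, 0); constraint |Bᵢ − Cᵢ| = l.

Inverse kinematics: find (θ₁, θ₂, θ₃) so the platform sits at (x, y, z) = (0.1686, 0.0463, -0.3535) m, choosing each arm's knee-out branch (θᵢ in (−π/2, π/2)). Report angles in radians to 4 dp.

θ₁ = 0.0001, θ₂ = 0.9601, θ₃ = 1.2219

φ1=0.0° → target in arm frame (0.1686, 0.0463)
  e−x'=-0.0186;  (l²−L²−(e−x')²−y'²−z²)/2L = -0.0186
  γ=atan2(-0.3535,-0.0186)=-1.6234;  ψ=arccos(-0.0526)=1.6234;  θ1=γ+ψ≈0.0001
rotate P by −φ2: (-0.0442, -0.1692, -0.3535)
  A cos θ + B sin θ = C:  0.1942·cos θ + -0.3535·sin θ = -0.1782
  √(A²+B²)=0.4033;  θ2 = -1.0684+2.0285 ≈ 0.9601
arm 3 (φ=240.0°): x'=-0.1244, y'=0.1229
  A=0.2744, B=-0.3535, C=(l²−L²−A²−y'²−z²)/(2L)=-0.2384
  γ=atan2(-0.3535,0.2744)=-0.9107;  ψ=arccos(-0.5327)=2.1326;  θ3=γ+ψ≈1.2219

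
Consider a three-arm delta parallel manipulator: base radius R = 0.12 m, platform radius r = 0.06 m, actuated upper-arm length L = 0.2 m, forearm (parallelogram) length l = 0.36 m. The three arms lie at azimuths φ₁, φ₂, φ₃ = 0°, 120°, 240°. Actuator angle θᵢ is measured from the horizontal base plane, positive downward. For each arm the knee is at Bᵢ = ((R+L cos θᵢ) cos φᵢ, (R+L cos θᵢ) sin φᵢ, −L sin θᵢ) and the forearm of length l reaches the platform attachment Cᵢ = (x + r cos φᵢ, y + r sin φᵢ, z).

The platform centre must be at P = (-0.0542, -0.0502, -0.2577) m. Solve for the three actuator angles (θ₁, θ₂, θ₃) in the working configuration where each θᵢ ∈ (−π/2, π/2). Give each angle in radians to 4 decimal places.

θ₁ = 0.3494, θ₂ = 0.1747, θ₃ = -0.2619

φ1=0.0° → target in arm frame (-0.0542, -0.0502)
  e−x'=0.1142;  (l²−L²−(e−x')²−y'²−z²)/2L = 0.0191
  √(A²+B²)=0.2819;  θ1 = -1.1537+1.5031 ≈ 0.3494
rotate P by −φ2: (-0.0164, 0.0720, -0.2577)
  e−x'=0.0764;  (l²−L²−(e−x')²−y'²−z²)/2L = 0.0304
  γ=atan2(-0.2577,0.0764)=-1.2827;  ψ=arccos(0.1132)=1.4574;  θ2=γ+ψ≈0.1747
arm 3 (φ=240.0°): x'=0.0706, y'=-0.0218
  A=-0.0106, B=-0.2577, C=(l²−L²−A²−y'²−z²)/(2L)=0.0565
  γ=atan2(-0.2577,-0.0106)=-1.6118;  ψ=arccos(0.2191)=1.3499;  θ3=γ+ψ≈-0.2619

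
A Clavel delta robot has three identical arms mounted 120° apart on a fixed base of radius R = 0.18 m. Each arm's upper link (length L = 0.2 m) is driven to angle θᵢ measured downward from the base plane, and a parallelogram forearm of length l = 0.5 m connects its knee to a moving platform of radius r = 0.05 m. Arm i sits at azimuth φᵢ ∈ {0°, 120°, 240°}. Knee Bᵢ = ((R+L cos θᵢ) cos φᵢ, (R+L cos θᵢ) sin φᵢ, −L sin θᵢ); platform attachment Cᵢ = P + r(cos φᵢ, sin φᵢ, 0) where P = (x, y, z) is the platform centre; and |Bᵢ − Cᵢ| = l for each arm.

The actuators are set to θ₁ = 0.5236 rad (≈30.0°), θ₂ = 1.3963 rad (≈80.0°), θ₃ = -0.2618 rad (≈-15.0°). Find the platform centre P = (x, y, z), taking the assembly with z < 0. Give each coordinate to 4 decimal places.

(0.0396, -0.2950, -0.4057)

arm 1 at φ=0.0°: ρ1 = 0.3032;  S1 = (0.3032, 0.0000, -0.1000)
φ2=120.0°: virtual centre (-0.0824, 0.1427, -0.1970), radius l
S3 = (0.3232·cos240.0°, 0.3232·sin240.0°, 0.0518) = (-0.1616, -0.2799, 0.0518)
|S₂|²−|S₁|² = -0.0360;  |S₃|²−|S₁|² = 0.0052
[-0.7711 0.2853 -0.1939]·P = -0.0360;  [-0.9296 -0.5598 0.3035]·P = 0.0052
Cramer: x(z) = 0.0268-0.0315z;  y(z) = -0.0538+0.5946z
quadratic in z: (1.3545)z²+(0.1535)z+(-0.1607)=0, √Δ=0.9456 → z ∈ {-0.4057, 0.2924}; z = -0.4057 (taking z<0)
x = 0.0396, y = -0.2950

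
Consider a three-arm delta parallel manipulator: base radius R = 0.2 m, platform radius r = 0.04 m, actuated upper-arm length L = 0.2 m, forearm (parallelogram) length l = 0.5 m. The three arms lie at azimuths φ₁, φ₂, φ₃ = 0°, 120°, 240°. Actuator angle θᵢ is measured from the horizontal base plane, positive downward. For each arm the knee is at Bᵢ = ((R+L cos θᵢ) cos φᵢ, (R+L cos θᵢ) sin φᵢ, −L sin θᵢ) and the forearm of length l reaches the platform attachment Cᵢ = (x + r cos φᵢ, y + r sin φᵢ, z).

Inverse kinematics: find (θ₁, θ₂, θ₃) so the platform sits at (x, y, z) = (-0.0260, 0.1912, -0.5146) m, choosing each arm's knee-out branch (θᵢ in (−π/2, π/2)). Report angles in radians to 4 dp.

arm 1 (φ=0.0°): x'=-0.0260, y'=0.1912
  e−x'=0.1860;  (l²−L²−(e−x')²−y'²−z²)/2L = -0.3149
  θ1 = atan2(B,A) + arccos(C/0.5472) = 0.9601
φ2=120.0° → target in arm frame (0.1786, -0.0731)
  e−x'=-0.0186;  (l²−L²−(e−x')²−y'²−z²)/2L = -0.1512
  θ2 = atan2(B,A) + arccos(C/0.5149) = 0.2620
φ3=240.0° → target in arm frame (-0.1526, -0.1181)
  A=0.3126, B=-0.5146, C=(l²−L²−A²−y'²−z²)/(2L)=-0.4162
  γ=atan2(-0.5146,0.3126)=-1.0249;  ψ=arccos(-0.6912)=2.3340;  θ3=γ+ψ≈1.3090

θ₁ = 0.9601, θ₂ = 0.2620, θ₃ = 1.3090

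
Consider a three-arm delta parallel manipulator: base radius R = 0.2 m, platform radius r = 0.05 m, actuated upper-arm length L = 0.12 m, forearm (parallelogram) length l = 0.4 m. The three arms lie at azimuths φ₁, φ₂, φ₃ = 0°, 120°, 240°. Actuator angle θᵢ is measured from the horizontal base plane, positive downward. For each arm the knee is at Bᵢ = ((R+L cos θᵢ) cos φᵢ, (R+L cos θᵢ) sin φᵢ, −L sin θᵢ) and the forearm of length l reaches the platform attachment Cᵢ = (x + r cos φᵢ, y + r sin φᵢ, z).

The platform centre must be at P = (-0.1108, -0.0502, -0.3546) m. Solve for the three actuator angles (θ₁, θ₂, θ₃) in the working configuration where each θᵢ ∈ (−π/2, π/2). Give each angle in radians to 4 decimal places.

θ₁ = 1.1345, θ₂ = 0.5237, θ₃ = 0.0005

arm 1 (φ=0.0°): x'=-0.1108, y'=-0.0502
  e−x'=0.2608;  (l²−L²−(e−x')²−y'²−z²)/2L = -0.2112
  √(A²+B²)=0.4402;  θ1 = -0.9367+2.0711 ≈ 1.1345
rotate P by −φ2: (0.0119, 0.1211, -0.3546)
  A cos θ + B sin θ = C:  0.1381·cos θ + -0.3546·sin θ = -0.0578
  √(A²+B²)=0.3805;  θ2 = -1.1995+1.7231 ≈ 0.5237
arm 3 (φ=240.0°): x'=0.0989, y'=-0.0709
  e−x'=0.0511;  (l²−L²−(e−x')²−y'²−z²)/2L = 0.0509
  γ=atan2(-0.3546,0.0511)=-1.4276;  ψ=arccos(0.1422)=1.4281;  θ3=γ+ψ≈0.0005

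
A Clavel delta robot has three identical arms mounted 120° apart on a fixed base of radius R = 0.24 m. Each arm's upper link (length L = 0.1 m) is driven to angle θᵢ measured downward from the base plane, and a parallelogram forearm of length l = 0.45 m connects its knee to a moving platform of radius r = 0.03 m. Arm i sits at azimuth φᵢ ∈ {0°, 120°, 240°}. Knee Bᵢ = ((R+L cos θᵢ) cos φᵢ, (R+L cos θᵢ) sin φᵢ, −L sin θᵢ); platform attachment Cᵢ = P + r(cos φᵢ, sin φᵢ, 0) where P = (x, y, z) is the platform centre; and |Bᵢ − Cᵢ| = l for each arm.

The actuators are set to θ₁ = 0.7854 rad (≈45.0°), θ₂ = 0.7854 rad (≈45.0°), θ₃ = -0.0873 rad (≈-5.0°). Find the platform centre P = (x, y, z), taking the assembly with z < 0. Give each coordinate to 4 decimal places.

φ1=0.0°: virtual centre (0.2807, 0.0000, -0.0707), radius l
φ2=120.0°: virtual centre (-0.1404, 0.2431, -0.0707), radius l
centre 3 = (0.3096·cos240.0°, 0.3096·sin240.0°, 0.0087) = (-0.1548, -0.2681, 0.0087)
|centre ₂|²−|centre ₁|² = 0.0000;  |centre ₃|²−|centre ₁|² = 0.0121
[-0.8421 0.4862 0.0000]·P = 0.0000;  [-0.8710 -0.5363 0.1589]·P = 0.0121
Cramer: x(z) = -0.0067+0.0883z;  y(z) = -0.0117+0.1529z
quadratic in z: (1.0312)z²+(0.0871)z+(-0.1147)=0, √Δ=0.6934 → z ∈ {-0.3785, 0.2940}; z = -0.3785 (taking z<0)
x = -0.0401, y = -0.0695

(-0.0401, -0.0695, -0.3785)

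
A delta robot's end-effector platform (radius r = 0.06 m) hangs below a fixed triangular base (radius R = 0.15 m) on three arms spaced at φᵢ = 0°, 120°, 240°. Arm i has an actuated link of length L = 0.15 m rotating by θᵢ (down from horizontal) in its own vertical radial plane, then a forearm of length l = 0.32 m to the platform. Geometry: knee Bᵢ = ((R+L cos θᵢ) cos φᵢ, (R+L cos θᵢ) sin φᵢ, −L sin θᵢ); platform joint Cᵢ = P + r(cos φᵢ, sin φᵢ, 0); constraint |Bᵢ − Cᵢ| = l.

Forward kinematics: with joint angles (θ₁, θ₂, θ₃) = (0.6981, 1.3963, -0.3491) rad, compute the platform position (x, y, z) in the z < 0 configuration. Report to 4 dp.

(0.0028, -0.1979, -0.2460)

S1 = (0.2049·cos0.0°, 0.2049·sin0.0°, -0.0964) = (0.2049, 0.0000, -0.0964)
arm 2 at φ=120.0°: e+L cos θ2 = 0.1160;  S2 = (-0.0580, 0.1005, -0.1477)
S3 = (0.2310·cos240.0°, 0.2310·sin240.0°, 0.0513) = (-0.1155, -0.2000, 0.0513)
|S₂|²−|S₁|² = -0.0160;  |S₃|²−|S₁|² = 0.0047
plane₁₂: -0.5259x+0.2010y+-0.1026z = -0.0160
Cramer: x(z) = 0.0161+0.0541z;  y(z) = -0.0375+0.6520z
sphere 1 gives Az²+Bz+C=0 with A=1.4280, B=0.1235, C=-0.0560;  B²−4AC=0.3354;  roots -0.2460, 0.1595;  negative root z = -0.2460
x = 0.0028, y = -0.1979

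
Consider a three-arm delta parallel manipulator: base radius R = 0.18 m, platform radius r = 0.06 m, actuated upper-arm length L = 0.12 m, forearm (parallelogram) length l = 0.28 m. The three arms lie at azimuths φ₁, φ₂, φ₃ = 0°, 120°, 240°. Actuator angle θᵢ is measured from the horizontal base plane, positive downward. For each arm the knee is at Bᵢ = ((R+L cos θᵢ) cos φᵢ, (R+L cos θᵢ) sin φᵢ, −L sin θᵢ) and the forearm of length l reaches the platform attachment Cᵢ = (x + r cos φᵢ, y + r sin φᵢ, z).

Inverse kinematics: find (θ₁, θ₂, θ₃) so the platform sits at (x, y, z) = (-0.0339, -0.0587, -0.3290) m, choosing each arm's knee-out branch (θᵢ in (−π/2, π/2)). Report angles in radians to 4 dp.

φ1=0.0° → target in arm frame (-0.0339, -0.0587)
  A cos θ + B sin θ = C:  0.1539·cos θ + -0.3290·sin θ = -0.2974
  γ=atan2(-0.3290,0.1539)=-1.1333;  ψ=arccos(-0.8187)=2.5300;  θ1=γ+ψ≈1.3968
arm 2 (φ=120.0°): x'=-0.0339, y'=0.0587
  A cos θ + B sin θ = C:  0.1539·cos θ + -0.3290·sin θ = -0.2974
  √(A²+B²)=0.3632;  θ2 = -1.1333+2.5300 ≈ 1.3967
arm 3 (φ=240.0°): x'=0.0678, y'=0.0000
  A=0.0522, B=-0.3290, C=(l²−L²−A²−y'²−z²)/(2L)=-0.1957
  θ3 = atan2(B,A) + arccos(C/0.3331) = 0.7853

θ₁ = 1.3968, θ₂ = 1.3967, θ₃ = 0.7853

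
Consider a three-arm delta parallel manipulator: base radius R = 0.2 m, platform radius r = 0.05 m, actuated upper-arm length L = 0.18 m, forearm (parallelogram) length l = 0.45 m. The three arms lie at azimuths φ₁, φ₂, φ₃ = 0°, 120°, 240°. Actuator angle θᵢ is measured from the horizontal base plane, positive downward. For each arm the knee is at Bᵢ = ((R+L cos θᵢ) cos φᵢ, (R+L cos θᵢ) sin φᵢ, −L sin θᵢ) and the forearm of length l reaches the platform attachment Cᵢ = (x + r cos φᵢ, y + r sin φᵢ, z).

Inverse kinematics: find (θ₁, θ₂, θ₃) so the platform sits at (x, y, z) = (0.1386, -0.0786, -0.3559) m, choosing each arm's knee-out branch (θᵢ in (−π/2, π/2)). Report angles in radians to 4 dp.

θ₁ = -0.2618, θ₂ = 0.9602, θ₃ = 0.4365

rotate P by −φ1: (0.1386, -0.0786, -0.3559)
  A=0.0114, B=-0.3559, C=(l²−L²−A²−y'²−z²)/(2L)=0.1031
  √(A²+B²)=0.3561;  θ1 = -1.5388+1.2770 ≈ -0.2618
arm 2 (φ=120.0°): x'=-0.1374, y'=-0.0807
  A cos θ + B sin θ = C:  0.2874·cos θ + -0.3559·sin θ = -0.1268
  θ2 = atan2(B,A) + arccos(C/0.4574) = 0.9602
rotate P by −φ3: (-0.0012, 0.1593, -0.3559)
  e−x'=0.1512;  (l²−L²−(e−x')²−y'²−z²)/2L = -0.0134
  γ=atan2(-0.3559,0.1512)=-1.1690;  ψ=arccos(-0.0346)=1.6054;  θ3=γ+ψ≈0.4365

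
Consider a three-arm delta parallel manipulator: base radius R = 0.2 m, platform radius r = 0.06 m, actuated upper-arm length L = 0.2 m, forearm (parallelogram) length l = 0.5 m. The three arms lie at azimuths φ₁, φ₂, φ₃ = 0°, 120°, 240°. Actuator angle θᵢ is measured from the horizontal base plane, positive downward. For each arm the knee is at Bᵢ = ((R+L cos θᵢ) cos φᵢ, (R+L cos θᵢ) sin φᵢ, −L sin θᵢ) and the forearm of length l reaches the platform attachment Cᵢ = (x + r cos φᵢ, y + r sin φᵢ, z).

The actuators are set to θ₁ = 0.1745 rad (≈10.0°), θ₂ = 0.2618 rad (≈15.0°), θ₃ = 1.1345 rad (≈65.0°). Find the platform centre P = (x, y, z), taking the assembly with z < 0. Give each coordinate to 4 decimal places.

S1 = (0.3370·cos0.0°, 0.3370·sin0.0°, -0.0347) = (0.3370, 0.0000, -0.0347)
φ2=120.0°: virtual centre (-0.1666, 0.2885, -0.0518), radius l
S3 = (0.2245·cos240.0°, 0.2245·sin240.0°, -0.1813) = (-0.1123, -0.1944, -0.1813)
|S₂|²−|S₁|² = -0.0011;  |S₃|²−|S₁|² = -0.0315
linear system: -1.0071x+0.5771y = -0.0011−-0.0341z; -0.8984x+-0.3889y = -0.0315−-0.2931z
Cramer: x(z) = 0.0204-0.2004z;  y(z) = 0.0338-0.2907z
sphere 1 gives Az²+Bz+C=0 with A=1.1246, B=0.1767, C=-0.1475;  B²−4AC=0.6945;  roots -0.4491, 0.2920;  negative root z = -0.4491
x = 0.1104, y = 0.1643

(0.1104, 0.1643, -0.4491)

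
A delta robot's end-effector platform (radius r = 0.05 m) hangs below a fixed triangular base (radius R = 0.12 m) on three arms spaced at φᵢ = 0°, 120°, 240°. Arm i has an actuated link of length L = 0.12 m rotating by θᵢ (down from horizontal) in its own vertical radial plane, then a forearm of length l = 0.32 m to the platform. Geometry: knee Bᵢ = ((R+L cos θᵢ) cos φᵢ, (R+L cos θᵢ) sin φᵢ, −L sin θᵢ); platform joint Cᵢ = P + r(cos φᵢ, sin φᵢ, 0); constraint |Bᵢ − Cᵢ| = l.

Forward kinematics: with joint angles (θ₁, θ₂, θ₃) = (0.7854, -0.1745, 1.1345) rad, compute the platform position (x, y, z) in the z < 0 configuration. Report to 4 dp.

φ1=0.0°: virtual centre (0.1549, 0.0000, -0.0849), radius l
arm 2 at φ=120.0°: e+L cos θ2 = 0.1882;  centre 2 = (-0.0941, 0.1630, 0.0208)
arm 3 at φ=240.0°: e+L cos θ3 = 0.1207;  centre 3 = (-0.0604, -0.1045, -0.1088)
eliminate P² terms by subtracting sphere 1 from 2 and 3
linear system: -0.4979x+0.3259y = 0.0047−0.2114z; -0.4304x+-0.2091y = -0.0048−-0.0478z
det = 0.2444;  x = 0.0024+0.1171z,  y = 0.0180+-0.4697z
quadratic in z: (1.2343)z²+(0.1171)z+(-0.0716)=0, √Δ=0.6061 → z ∈ {-0.2930, 0.1981}; z = -0.2930 (taking z<0)
x = -0.0319, y = 0.1556

(-0.0319, 0.1556, -0.2930)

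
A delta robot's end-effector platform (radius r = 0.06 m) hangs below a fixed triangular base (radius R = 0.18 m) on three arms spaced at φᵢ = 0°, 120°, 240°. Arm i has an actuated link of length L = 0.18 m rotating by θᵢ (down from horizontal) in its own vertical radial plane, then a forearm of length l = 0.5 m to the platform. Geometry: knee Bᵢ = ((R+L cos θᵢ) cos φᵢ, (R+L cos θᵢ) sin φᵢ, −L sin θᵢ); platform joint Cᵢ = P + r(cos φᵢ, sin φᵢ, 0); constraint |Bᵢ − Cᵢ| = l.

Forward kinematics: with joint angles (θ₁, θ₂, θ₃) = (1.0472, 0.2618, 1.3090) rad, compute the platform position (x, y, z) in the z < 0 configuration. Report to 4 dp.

(-0.0484, 0.2010, -0.5338)

O1 = (0.2100·cos0.0°, 0.2100·sin0.0°, -0.1559) = (0.2100, 0.0000, -0.1559)
O2 = (0.2939·cos120.0°, 0.2939·sin120.0°, -0.0466) = (-0.1469, 0.2545, -0.0466)
φ3=240.0°: virtual centre (-0.0833, -0.1443, -0.1739), radius l
eliminate P² terms by subtracting sphere 1 from 2 and 3
plane₁₂: -0.7139x+0.5090y+0.2186z = 0.0201
det = 0.5045;  x = -0.0010+0.0887z,  y = 0.0381+-0.3050z
sphere 1 gives Az²+Bz+C=0 with A=1.1009, B=0.2511, C=-0.1797;  B²−4AC=0.8545;  roots -0.5338, 0.3058;  negative root z = -0.5338
x = -0.0484, y = 0.2010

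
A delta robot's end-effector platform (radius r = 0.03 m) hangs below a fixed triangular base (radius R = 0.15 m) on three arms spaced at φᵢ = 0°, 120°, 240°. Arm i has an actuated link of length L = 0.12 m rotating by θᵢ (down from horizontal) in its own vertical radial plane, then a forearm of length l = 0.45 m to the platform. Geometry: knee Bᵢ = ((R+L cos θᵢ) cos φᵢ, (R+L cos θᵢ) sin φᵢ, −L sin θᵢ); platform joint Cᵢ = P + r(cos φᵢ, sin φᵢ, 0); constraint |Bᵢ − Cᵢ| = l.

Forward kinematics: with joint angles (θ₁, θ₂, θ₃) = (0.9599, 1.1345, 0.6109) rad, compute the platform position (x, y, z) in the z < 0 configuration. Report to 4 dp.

(-0.0134, -0.0745, -0.4933)

φ1=0.0°: virtual centre (0.1888, 0.0000, -0.0983), radius l
arm 2 at φ=120.0°: ρ2 = 0.1707;  centre 2 = (-0.0854, 0.1478, -0.1088)
φ3=240.0°: virtual centre (-0.1091, -0.1890, -0.0688), radius l
|centre ₂|²−|centre ₁|² = -0.0043;  |centre ₃|²−|centre ₁|² = 0.0071
linear system: -0.5484x+0.2957y = -0.0043−-0.0209z; -0.5960x+-0.3781y = 0.0071−0.0589z
Cramer: x(z) = -0.0012+0.0248z;  y(z) = -0.0169+0.1168z
quadratic in z: (1.0142)z²+(0.1832)z+(-0.1565)=0, √Δ=0.8175 → z ∈ {-0.4933, 0.3127}; z = -0.4933 (taking z<0)
x = -0.0134, y = -0.0745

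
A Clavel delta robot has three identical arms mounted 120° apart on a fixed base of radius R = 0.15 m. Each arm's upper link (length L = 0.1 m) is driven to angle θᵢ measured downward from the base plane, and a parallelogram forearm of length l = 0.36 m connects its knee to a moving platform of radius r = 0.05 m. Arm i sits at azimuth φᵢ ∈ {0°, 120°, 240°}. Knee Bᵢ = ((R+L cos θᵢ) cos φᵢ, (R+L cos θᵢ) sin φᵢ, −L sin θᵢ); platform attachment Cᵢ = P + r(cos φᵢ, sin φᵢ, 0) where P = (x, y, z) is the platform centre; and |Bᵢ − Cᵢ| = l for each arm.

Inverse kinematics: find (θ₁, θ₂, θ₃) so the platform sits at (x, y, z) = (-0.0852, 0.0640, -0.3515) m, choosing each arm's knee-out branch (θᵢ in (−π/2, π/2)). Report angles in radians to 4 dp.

arm 1 (φ=0.0°): x'=-0.0852, y'=0.0640
  A=0.1852, B=-0.3515, C=(l²−L²−A²−y'²−z²)/(2L)=-0.2117
  θ1 = atan2(B,A) + arccos(C/0.3973) = 1.0470
arm 2 (φ=120.0°): x'=0.0980, y'=0.0418
  e−x'=0.0020;  (l²−L²−(e−x')²−y'²−z²)/2L = -0.0285
  √(A²+B²)=0.3515;  θ2 = -1.5652+1.6520 ≈ 0.0868
arm 3 (φ=240.0°): x'=-0.0128, y'=-0.1058
  e−x'=0.1128;  (l²−L²−(e−x')²−y'²−z²)/2L = -0.1394
  γ=atan2(-0.3515,0.1128)=-1.2602;  ψ=arccos(-0.3775)=1.9579;  θ3=γ+ψ≈0.6977

θ₁ = 1.0470, θ₂ = 0.0868, θ₃ = 0.6977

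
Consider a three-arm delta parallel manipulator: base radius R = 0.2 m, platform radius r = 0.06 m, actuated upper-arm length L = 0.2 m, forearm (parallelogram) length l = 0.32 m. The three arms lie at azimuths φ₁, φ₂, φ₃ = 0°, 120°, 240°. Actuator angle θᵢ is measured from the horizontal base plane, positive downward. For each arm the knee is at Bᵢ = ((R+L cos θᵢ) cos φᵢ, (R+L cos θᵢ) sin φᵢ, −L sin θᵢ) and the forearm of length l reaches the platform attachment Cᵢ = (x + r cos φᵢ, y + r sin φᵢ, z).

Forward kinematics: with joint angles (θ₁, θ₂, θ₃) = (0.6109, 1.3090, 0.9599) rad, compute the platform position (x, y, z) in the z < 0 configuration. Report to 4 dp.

S1 = (0.3038·cos0.0°, 0.3038·sin0.0°, -0.1147) = (0.3038, 0.0000, -0.1147)
S2 = (0.1918·cos120.0°, 0.1918·sin120.0°, -0.1932) = (-0.0959, 0.1661, -0.1932)
S3 = (0.2547·cos240.0°, 0.2547·sin240.0°, -0.1638) = (-0.1274, -0.2206, -0.1638)
subtract pairs → two planes through P
[-0.7994 0.3321 -0.1569]·P = -0.0314;  [-0.8624 -0.4412 -0.0982]·P = -0.0137
det = 0.6391;  x = 0.0288+-0.1594z,  y = -0.0251+0.0889z
into |P−S₁|² = l²: 1.0333z² + 0.3126z + -0.0130 = 0;  Δ = 0.1513;  z = -0.3395 or 0.0370 → z<0 root = -0.3395
x = 0.0829, y = -0.0553

(0.0829, -0.0553, -0.3395)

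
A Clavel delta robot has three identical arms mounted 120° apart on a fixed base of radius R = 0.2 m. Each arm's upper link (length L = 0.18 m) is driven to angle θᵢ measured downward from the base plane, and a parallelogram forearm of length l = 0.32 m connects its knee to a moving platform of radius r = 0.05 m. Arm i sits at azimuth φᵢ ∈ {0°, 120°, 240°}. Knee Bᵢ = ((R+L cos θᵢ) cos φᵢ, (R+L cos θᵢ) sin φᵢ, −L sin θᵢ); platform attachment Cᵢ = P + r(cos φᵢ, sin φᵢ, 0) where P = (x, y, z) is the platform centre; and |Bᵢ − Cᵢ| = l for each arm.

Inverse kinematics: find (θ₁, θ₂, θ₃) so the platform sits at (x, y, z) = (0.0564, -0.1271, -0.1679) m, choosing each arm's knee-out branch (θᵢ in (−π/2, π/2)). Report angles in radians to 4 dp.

φ1=0.0° → target in arm frame (0.0564, -0.1271)
  e−x'=0.0936;  (l²−L²−(e−x')²−y'²−z²)/2L = 0.0469
  γ=atan2(-0.1679,0.0936)=-1.0622;  ψ=arccos(0.2441)=1.3242;  θ1=γ+ψ≈0.2619
rotate P by −φ2: (-0.1383, 0.0147, -0.1679)
  A=0.2883, B=-0.1679, C=(l²−L²−A²−y'²−z²)/(2L)=-0.1153
  √(A²+B²)=0.3336;  θ2 = -0.5274+1.9237 ≈ 1.3963
φ3=240.0° → target in arm frame (0.0819, 0.1124)
  A=0.0681, B=-0.1679, C=(l²−L²−A²−y'²−z²)/(2L)=0.0682
  √(A²+B²)=0.1812;  θ3 = -1.1853+1.1852 ≈ -0.0002

θ₁ = 0.2619, θ₂ = 1.3963, θ₃ = -0.0002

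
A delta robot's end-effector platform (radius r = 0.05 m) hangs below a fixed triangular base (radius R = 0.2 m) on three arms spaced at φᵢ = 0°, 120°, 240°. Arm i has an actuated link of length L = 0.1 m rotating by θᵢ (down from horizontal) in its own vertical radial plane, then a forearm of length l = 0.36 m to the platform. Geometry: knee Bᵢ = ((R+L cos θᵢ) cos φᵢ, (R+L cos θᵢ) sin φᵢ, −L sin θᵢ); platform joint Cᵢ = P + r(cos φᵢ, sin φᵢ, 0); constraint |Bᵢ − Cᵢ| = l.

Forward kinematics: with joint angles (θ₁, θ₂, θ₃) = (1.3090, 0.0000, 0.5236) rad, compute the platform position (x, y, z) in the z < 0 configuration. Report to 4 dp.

arm 1 at φ=0.0°: ρ1 = 0.1759;  S1 = (0.1759, 0.0000, -0.0966)
arm 2 at φ=120.0°: ρ2 = 0.2500;  S2 = (-0.1250, 0.2165, 0.0000)
S3 = (0.2366·cos240.0°, 0.2366·sin240.0°, -0.0500) = (-0.1183, -0.2049, -0.0500)
eliminate P² terms by subtracting sphere 1 from 2 and 3
[-0.6018 0.4330 0.1932]·P = 0.0222;  [-0.5884 -0.4098 0.0932]·P = 0.0182
Cramer: x(z) = -0.0339+0.2384z;  y(z) = 0.0042-0.1149z
sphere 1 gives Az²+Bz+C=0 with A=1.0700, B=0.0922, C=-0.0762;  B²−4AC=0.3348;  roots -0.3135, 0.2273;  negative root z = -0.3135
x = -0.1086, y = 0.0402

(-0.1086, 0.0402, -0.3135)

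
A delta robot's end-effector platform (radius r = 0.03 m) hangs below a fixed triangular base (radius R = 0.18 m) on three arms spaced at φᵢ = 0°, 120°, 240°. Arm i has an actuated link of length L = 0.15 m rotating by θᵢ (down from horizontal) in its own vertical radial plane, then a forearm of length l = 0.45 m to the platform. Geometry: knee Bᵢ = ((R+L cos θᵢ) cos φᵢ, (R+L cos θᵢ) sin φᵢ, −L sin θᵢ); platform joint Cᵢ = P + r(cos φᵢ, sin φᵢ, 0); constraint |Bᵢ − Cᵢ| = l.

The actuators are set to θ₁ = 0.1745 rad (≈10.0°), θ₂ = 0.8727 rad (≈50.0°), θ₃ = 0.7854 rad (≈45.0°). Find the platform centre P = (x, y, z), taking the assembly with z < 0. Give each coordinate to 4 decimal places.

(0.1026, -0.0132, -0.4313)

arm 1 at φ=0.0°: (R−r)+L cos θ1 = 0.2977;  S1 = (0.2977, 0.0000, -0.0260)
S2 = (0.2464·cos120.0°, 0.2464·sin120.0°, -0.1149) = (-0.1232, 0.2134, -0.1149)
arm 3 at φ=240.0°: (R−r)+L cos θ3 = 0.2561;  S3 = (-0.1280, -0.2218, -0.1061)
subtract pairs → two planes through P
linear system: -0.8419x+0.4268y = -0.0154−-0.1777z; -0.8515x+-0.4435y = -0.0125−-0.1600z
Cramer: x(z) = 0.0165-0.1997z;  y(z) = -0.0035+0.0225z
into |P−S₁|² = l²: 1.0404z² + 0.1642z + -0.1227 = 0;  Δ = 0.5377;  z = -0.4313 or 0.2735 → z<0 root = -0.4313
x = 0.1026, y = -0.0132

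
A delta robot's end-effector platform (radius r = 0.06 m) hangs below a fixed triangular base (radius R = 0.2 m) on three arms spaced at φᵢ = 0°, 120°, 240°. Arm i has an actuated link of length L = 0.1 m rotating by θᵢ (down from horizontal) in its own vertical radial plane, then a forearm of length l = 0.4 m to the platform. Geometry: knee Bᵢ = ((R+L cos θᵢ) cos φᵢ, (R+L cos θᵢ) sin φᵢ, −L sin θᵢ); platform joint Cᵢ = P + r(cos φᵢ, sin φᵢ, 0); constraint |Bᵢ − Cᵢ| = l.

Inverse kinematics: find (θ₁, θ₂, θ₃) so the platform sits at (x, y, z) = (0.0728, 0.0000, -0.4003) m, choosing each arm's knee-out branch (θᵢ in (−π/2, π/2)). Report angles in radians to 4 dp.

arm 1 (φ=0.0°): x'=0.0728, y'=0.0000
  e−x'=0.0672;  (l²−L²−(e−x')²−y'²−z²)/2L = -0.0738
  √(A²+B²)=0.4059;  θ1 = -1.4045+1.7536 ≈ 0.3491
arm 2 (φ=120.0°): x'=-0.0364, y'=-0.0630
  e−x'=0.1764;  (l²−L²−(e−x')²−y'²−z²)/2L = -0.2267
  θ2 = atan2(B,A) + arccos(C/0.4374) = 0.9597
φ3=240.0° → target in arm frame (-0.0364, 0.0630)
  A=0.1764, B=-0.4003, C=(l²−L²−A²−y'²−z²)/(2L)=-0.2267
  √(A²+B²)=0.4374;  θ3 = -1.1557+2.1155 ≈ 0.9597

θ₁ = 0.3491, θ₂ = 0.9597, θ₃ = 0.9597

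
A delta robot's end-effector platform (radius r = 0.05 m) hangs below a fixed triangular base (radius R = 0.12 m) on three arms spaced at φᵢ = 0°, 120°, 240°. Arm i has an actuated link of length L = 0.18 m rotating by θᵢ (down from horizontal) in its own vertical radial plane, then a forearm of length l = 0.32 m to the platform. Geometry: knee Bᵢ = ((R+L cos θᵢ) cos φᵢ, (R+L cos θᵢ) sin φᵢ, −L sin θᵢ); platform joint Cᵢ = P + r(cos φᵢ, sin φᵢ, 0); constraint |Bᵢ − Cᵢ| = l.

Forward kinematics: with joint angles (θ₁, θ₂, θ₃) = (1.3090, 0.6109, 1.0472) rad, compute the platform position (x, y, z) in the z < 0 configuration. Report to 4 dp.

(-0.0998, 0.0679, -0.3996)

arm 1 at φ=0.0°: e+L cos θ1 = 0.1166;  S1 = (0.1166, 0.0000, -0.1739)
S2 = (0.2174·cos120.0°, 0.2174·sin120.0°, -0.1032) = (-0.1087, 0.1883, -0.1032)
S3 = (0.1600·cos240.0°, 0.1600·sin240.0°, -0.1559) = (-0.0800, -0.1386, -0.1559)
eliminate P² terms by subtracting sphere 1 from 2 and 3
plane₁₂: -0.4506x+0.3766y+0.1412z = 0.0141
det = 0.2730;  x = -0.0227+0.1930z,  y = 0.0103+-0.1441z
sphere 1 gives Az²+Bz+C=0 with A=1.0580, B=0.2910, C=-0.0527;  B²−4AC=0.3075;  roots -0.3996, 0.1246;  negative root z = -0.3996
x = -0.0998, y = 0.0679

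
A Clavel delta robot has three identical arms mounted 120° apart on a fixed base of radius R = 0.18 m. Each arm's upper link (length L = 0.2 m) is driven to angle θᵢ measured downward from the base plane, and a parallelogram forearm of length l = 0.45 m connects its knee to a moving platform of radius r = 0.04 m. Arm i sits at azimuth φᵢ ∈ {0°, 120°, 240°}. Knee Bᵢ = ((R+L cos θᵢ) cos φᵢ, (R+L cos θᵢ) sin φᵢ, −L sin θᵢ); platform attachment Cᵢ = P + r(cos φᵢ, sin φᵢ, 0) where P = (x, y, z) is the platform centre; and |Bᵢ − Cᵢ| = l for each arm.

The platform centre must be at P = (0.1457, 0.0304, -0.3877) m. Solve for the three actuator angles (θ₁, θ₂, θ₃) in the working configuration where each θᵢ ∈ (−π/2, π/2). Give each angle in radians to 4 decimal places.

φ1=0.0° → target in arm frame (0.1457, 0.0304)
  A cos θ + B sin θ = C:  -0.0057·cos θ + -0.3877·sin θ = 0.0281
  √(A²+B²)=0.3877;  θ1 = -1.5855+1.4983 ≈ -0.0872
rotate P by −φ2: (-0.0465, -0.1414, -0.3877)
  e−x'=0.1865;  (l²−L²−(e−x')²−y'²−z²)/2L = -0.1065
  θ2 = atan2(B,A) + arccos(C/0.4302) = 0.6985
rotate P by −φ3: (-0.0992, 0.1110, -0.3877)
  A cos θ + B sin θ = C:  0.2392·cos θ + -0.3877·sin θ = -0.1433
  γ=atan2(-0.3877,0.2392)=-1.0180;  ψ=arccos(-0.3146)=1.8909;  θ3=γ+ψ≈0.8728

θ₁ = -0.0872, θ₂ = 0.6985, θ₃ = 0.8728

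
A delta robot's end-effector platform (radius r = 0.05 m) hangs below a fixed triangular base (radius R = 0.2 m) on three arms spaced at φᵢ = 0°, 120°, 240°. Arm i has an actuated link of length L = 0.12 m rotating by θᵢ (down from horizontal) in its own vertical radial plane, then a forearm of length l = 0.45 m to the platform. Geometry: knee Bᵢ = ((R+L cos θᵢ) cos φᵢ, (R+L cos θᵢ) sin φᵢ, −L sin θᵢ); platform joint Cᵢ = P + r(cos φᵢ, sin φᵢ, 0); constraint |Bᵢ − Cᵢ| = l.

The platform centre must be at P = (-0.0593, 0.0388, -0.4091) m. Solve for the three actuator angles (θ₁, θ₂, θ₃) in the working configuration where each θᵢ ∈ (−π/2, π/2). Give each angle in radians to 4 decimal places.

arm 1 (φ=0.0°): x'=-0.0593, y'=0.0388
  A=0.2093, B=-0.4091, C=(l²−L²−A²−y'²−z²)/(2L)=-0.1024
  γ=atan2(-0.4091,0.2093)=-1.0979;  ψ=arccos(-0.2228)=1.7955;  θ1=γ+ψ≈0.6976
arm 2 (φ=120.0°): x'=0.0633, y'=0.0320
  A=0.0867, B=-0.4091, C=(l²−L²−A²−y'²−z²)/(2L)=0.0508
  γ=atan2(-0.4091,0.0867)=-1.3618;  ψ=arccos(0.1215)=1.4490;  θ2=γ+ψ≈0.0872
rotate P by −φ3: (-0.0040, -0.0708, -0.4091)
  A=0.1540, B=-0.4091, C=(l²−L²−A²−y'²−z²)/(2L)=-0.0332
  γ=atan2(-0.4091,0.1540)=-1.2109;  ψ=arccos(-0.0760)=1.6468;  θ3=γ+ψ≈0.4360

θ₁ = 0.6976, θ₂ = 0.0872, θ₃ = 0.4360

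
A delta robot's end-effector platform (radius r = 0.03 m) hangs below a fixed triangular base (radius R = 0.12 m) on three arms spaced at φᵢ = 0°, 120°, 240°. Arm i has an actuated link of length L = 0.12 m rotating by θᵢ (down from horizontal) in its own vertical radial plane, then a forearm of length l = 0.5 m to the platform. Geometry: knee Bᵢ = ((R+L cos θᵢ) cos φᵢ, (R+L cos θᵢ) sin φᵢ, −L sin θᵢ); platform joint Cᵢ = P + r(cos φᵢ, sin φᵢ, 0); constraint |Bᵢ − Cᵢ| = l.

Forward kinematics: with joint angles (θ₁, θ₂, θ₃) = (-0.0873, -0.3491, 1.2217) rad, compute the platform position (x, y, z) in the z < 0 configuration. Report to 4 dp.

(0.1044, 0.2524, -0.4081)

φ1=0.0°: virtual centre (0.2095, 0.0000, 0.0105), radius l
arm 2 at φ=120.0°: (R−r)+L cos θ2 = 0.2028;  O2 = (-0.1014, 0.1756, 0.0410)
O3 = (0.1310·cos240.0°, 0.1310·sin240.0°, -0.1128) = (-0.0655, -0.1135, -0.1128)
eliminate P² terms by subtracting sphere 1 from 2 and 3
plane₁₂: -0.6218x+0.3512y+0.0612z = -0.0012
Cramer: x(z) = 0.0157-0.2173z;  y(z) = 0.0243-0.5590z
into |P−O₁|² = l²: 1.3597z² + 0.0362z + -0.2117 = 0;  Δ = 1.1528;  z = -0.4081 or 0.3815 → z<0 root = -0.4081
x = 0.1044, y = 0.2524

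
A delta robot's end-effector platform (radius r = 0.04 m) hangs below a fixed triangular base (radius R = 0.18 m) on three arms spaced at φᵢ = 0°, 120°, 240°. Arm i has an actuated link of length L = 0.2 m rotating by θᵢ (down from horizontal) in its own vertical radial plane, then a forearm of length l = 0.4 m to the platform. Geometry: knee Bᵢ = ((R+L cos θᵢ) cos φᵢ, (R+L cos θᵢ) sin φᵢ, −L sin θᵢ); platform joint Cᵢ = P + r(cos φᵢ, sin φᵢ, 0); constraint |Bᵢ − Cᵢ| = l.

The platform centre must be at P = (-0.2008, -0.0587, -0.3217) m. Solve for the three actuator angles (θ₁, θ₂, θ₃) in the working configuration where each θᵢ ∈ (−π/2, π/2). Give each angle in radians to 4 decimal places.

arm 1 (φ=0.0°): x'=-0.2008, y'=-0.0587
  e−x'=0.3408;  (l²−L²−(e−x')²−y'²−z²)/2L = -0.2577
  √(A²+B²)=0.4687;  θ1 = -0.7566+2.1530 ≈ 1.3964
arm 2 (φ=120.0°): x'=0.0496, y'=0.2032
  A cos θ + B sin θ = C:  0.0904·cos θ + -0.3217·sin θ = -0.0824
  √(A²+B²)=0.3342;  θ2 = -1.2968+1.8201 ≈ 0.5233
rotate P by −φ3: (0.1512, -0.1445, -0.3217)
  e−x'=-0.0112;  (l²−L²−(e−x')²−y'²−z²)/2L = -0.0113
  θ3 = atan2(B,A) + arccos(C/0.3219) = 0.0001

θ₁ = 1.3964, θ₂ = 0.5233, θ₃ = 0.0001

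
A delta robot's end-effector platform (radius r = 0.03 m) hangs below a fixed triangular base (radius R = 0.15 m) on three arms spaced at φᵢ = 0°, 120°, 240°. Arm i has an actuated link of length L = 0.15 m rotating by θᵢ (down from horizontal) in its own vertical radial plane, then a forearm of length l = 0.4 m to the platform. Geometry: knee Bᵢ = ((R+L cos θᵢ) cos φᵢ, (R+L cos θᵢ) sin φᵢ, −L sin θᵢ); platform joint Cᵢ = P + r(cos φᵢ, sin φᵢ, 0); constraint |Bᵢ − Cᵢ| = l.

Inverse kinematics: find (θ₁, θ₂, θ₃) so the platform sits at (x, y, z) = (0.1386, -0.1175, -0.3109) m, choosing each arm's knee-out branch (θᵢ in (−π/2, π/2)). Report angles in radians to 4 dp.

θ₁ = -0.3494, θ₂ = 1.1345, θ₃ = 0.2619

arm 1 (φ=0.0°): x'=0.1386, y'=-0.1175
  A=-0.0186, B=-0.3109, C=(l²−L²−A²−y'²−z²)/(2L)=0.0890
  √(A²+B²)=0.3115;  θ1 = -1.6306+1.2811 ≈ -0.3494
φ2=120.0° → target in arm frame (-0.1711, -0.0613)
  A=0.2911, B=-0.3109, C=(l²−L²−A²−y'²−z²)/(2L)=-0.1588
  γ=atan2(-0.3109,0.2911)=-0.8183;  ψ=arccos(-0.3728)=1.9528;  θ2=γ+ψ≈1.1345
φ3=240.0° → target in arm frame (0.0325, 0.1788)
  e−x'=0.0875;  (l²−L²−(e−x')²−y'²−z²)/2L = 0.0040
  γ=atan2(-0.3109,0.0875)=-1.2963;  ψ=arccos(0.0125)=1.5583;  θ3=γ+ψ≈0.2619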